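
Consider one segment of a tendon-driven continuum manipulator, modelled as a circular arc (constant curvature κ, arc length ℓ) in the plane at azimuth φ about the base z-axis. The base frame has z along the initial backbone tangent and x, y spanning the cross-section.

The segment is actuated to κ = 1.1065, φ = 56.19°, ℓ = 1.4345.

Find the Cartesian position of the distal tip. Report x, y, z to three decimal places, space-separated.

θ = κ·ℓ = 1.1065 × 1.4345 = 1.58727 rad
ρ = (1 − cos θ)/κ = (1 − -0.01648)/1.1065 = 0.91864
z = sin θ / κ = 0.99986/1.1065 = 0.90363
x = ρ cos φ = 0.91864 × cos(56.19°) = 0.51117
y = ρ sin φ = 0.91864 × sin(56.19°) = 0.76329

0.511 0.763 0.904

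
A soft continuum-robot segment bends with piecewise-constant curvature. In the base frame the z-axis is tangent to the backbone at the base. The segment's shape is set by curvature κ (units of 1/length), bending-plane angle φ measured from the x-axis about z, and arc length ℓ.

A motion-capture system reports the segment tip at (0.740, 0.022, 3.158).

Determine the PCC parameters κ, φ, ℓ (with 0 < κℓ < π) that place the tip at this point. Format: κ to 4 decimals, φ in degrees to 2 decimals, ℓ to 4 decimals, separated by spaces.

0.1407 1.70 3.2725

ρ = √(x²+y²) = √(0.740² + 0.022²) = 0.74033
φ = atan2(y, x) mod 360° = atan2(0.022, 0.740) = 1.7029°
|p|² = ρ² + z² = 0.74033² + 3.158² = 10.52105
κ = 2ρ / |p|² = 2×0.74033 / 10.52105 = 0.14073
θ = 2·atan2(ρ, z) = 2·atan2(0.74033, 3.158) = 0.46054 rad
ℓ = θ/κ = 0.46054/0.14073 = 3.27246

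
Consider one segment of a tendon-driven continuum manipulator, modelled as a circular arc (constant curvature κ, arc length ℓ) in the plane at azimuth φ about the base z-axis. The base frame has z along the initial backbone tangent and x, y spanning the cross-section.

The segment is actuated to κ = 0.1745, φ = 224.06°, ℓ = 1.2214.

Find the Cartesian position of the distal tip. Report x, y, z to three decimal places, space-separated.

θ = κ·ℓ = 0.1745 × 1.2214 = 0.21313 rad
ρ = (1 − cos θ)/κ = (1 − 0.97737)/0.1745 = 0.12967
z = sin θ / κ = 0.21152/0.1745 = 1.21217
x = ρ cos φ = 0.12967 × cos(224.06°) = -0.09318
y = ρ sin φ = 0.12967 × sin(224.06°) = -0.09017

-0.093 -0.090 1.212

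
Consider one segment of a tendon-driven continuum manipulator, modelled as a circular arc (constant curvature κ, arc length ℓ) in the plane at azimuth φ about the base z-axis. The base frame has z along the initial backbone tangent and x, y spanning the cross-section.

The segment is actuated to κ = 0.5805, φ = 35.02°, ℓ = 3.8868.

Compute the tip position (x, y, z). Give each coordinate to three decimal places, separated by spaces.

2.304 1.614 1.334

θ = κ·ℓ = 0.5805 × 3.8868 = 2.25629 rad
ρ = (1 − cos θ)/κ = (1 − -0.63305)/0.5805 = 2.81318
z = sin θ / κ = 0.77411/0.5805 = 1.33352
x = ρ cos φ = 2.81318 × cos(35.02°) = 2.30386
y = ρ sin φ = 2.81318 × sin(35.02°) = 1.61438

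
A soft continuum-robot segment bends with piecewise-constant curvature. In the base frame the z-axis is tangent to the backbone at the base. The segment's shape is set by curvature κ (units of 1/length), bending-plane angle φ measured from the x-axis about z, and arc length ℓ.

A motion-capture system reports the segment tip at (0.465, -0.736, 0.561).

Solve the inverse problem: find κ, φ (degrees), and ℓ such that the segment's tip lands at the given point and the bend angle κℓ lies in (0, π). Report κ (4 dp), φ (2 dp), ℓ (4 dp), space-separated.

ρ = √(x²+y²) = √(0.465² + -0.736²) = 0.87059
φ = atan2(y, x) mod 360° = atan2(-0.736, 0.465) = 302.2844°
|p|² = ρ² + z² = 0.87059² + 0.561² = 1.07264
κ = 2ρ / |p|² = 2×0.87059 / 1.07264 = 1.62326
θ = 2·atan2(ρ, z) = 2·atan2(0.87059, 0.561) = 1.99675 rad
ℓ = θ/κ = 1.99675/1.62326 = 1.23009

1.6233 302.28 1.2301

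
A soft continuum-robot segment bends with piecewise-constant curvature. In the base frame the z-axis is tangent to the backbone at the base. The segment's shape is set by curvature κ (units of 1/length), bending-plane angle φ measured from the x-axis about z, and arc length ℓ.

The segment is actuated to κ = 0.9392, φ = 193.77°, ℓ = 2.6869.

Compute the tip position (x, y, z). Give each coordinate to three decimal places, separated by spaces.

θ = κ·ℓ = 0.9392 × 2.6869 = 2.52354 rad
ρ = (1 − cos θ)/κ = (1 − -0.81501)/0.9392 = 1.93250
z = sin θ / κ = 0.57945/0.9392 = 0.61696
x = ρ cos φ = 1.93250 × cos(193.77°) = -1.87696
y = ρ sin φ = 1.93250 × sin(193.77°) = -0.45998

-1.877 -0.460 0.617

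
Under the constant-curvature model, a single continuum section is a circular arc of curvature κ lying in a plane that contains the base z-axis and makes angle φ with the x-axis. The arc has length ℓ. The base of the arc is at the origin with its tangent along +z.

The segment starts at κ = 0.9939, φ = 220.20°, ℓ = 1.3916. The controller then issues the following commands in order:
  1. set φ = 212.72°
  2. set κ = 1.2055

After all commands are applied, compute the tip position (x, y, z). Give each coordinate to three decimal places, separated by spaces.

-0.772 -0.496 0.825

initial: κ=0.9939, φ=220.20°, ℓ=1.3916
cmd 1: set φ=212.72° → (κ,φ,ℓ)=(0.9939,212.72°,1.3916) → tip=(-0.6885,-0.4424,0.9885)
cmd 2: set κ=1.2055 → (κ,φ,ℓ)=(1.2055,212.72°,1.3916) → tip=(-0.7723,-0.4962,0.8248)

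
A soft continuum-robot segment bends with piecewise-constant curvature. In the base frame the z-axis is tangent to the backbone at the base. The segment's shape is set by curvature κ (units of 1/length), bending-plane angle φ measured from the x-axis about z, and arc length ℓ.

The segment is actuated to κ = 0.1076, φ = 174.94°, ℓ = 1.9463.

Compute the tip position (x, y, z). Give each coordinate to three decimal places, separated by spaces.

θ = κ·ℓ = 0.1076 × 1.9463 = 0.20942 rad
ρ = (1 − cos θ)/κ = (1 − 0.97815)/0.1076 = 0.20306
z = sin θ / κ = 0.20789/0.1076 = 1.93210
x = ρ cos φ = 0.20306 × cos(174.94°) = -0.20226
y = ρ sin φ = 0.20306 × sin(174.94°) = 0.01791

-0.202 0.018 1.932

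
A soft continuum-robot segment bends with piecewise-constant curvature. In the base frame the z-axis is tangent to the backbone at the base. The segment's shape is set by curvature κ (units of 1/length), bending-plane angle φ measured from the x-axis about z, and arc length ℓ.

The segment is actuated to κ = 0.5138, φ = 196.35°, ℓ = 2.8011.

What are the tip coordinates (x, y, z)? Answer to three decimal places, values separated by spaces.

-1.623 -0.476 1.929

θ = κ·ℓ = 0.5138 × 2.8011 = 1.43921 rad
ρ = (1 − cos θ)/κ = (1 − 0.13121)/0.5138 = 1.69091
z = sin θ / κ = 0.99135/0.5138 = 1.92946
x = ρ cos φ = 1.69091 × cos(196.35°) = -1.62253
y = ρ sin φ = 1.69091 × sin(196.35°) = -0.47600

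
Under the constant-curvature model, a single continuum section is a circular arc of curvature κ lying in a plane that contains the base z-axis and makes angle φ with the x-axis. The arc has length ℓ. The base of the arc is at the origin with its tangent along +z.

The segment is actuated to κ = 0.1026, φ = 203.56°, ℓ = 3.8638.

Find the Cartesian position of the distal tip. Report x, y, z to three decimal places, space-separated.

-0.693 -0.302 3.763

θ = κ·ℓ = 0.1026 × 3.8638 = 0.39643 rad
ρ = (1 − cos θ)/κ = (1 − 0.92245)/0.1026 = 0.75588
z = sin θ / κ = 0.38612/0.1026 = 3.76339
x = ρ cos φ = 0.75588 × cos(203.56°) = -0.69287
y = ρ sin φ = 0.75588 × sin(203.56°) = -0.30213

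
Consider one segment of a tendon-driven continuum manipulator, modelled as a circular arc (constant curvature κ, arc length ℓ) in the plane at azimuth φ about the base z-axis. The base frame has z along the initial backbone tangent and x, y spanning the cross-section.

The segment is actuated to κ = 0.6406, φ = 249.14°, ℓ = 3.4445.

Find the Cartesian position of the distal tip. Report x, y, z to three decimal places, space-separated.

θ = κ·ℓ = 0.6406 × 3.4445 = 2.20655 rad
ρ = (1 − cos θ)/κ = (1 − -0.59378)/0.6406 = 2.48795
z = sin θ / κ = 0.80463/0.6406 = 1.25605
x = ρ cos φ = 2.48795 × cos(249.14°) = -0.88592
y = ρ sin φ = 2.48795 × sin(249.14°) = -2.32487

-0.886 -2.325 1.256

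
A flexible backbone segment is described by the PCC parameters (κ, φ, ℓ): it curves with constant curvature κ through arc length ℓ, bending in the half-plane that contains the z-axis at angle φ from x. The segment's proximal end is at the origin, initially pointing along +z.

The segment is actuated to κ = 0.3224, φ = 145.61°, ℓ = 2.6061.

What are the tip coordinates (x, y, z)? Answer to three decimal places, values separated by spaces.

θ = κ·ℓ = 0.3224 × 2.6061 = 0.84021 rad
ρ = (1 − cos θ)/κ = (1 − 0.66731)/0.3224 = 1.03192
z = sin θ / κ = 0.74478/0.3224 = 2.31011
x = ρ cos φ = 1.03192 × cos(145.61°) = -0.85155
y = ρ sin φ = 1.03192 × sin(145.61°) = 0.58285

-0.852 0.583 2.310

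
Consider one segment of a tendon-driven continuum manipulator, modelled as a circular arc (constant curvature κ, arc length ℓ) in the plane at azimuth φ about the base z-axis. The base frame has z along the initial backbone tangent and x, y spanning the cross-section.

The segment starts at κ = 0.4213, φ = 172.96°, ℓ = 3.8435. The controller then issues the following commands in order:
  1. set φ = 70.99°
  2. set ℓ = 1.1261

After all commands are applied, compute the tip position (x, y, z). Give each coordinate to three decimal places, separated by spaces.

0.085 0.248 1.084

initial: κ=0.4213, φ=172.96°, ℓ=3.8435
cmd 1: set φ=70.99° → (κ,φ,ℓ)=(0.4213,70.99°,3.8435) → tip=(0.8106,2.3529,2.3708)
cmd 2: set ℓ=1.1261 → (κ,φ,ℓ)=(0.4213,70.99°,1.1261) → tip=(0.0854,0.2479,1.0843)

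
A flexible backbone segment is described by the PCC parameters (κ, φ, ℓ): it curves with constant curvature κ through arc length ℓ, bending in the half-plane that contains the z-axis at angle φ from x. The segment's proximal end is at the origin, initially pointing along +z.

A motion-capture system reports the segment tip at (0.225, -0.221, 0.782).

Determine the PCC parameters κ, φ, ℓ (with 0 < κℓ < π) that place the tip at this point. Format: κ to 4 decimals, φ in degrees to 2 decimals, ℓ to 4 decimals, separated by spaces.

0.8872 315.51 0.8642

ρ = √(x²+y²) = √(0.225² + -0.221²) = 0.31538
φ = atan2(y, x) mod 360° = atan2(-0.221, 0.225) = 315.5138°
|p|² = ρ² + z² = 0.31538² + 0.782² = 0.71099
κ = 2ρ / |p|² = 2×0.31538 / 0.71099 = 0.88716
θ = 2·atan2(ρ, z) = 2·atan2(0.31538, 0.782) = 0.76670 rad
ℓ = θ/κ = 0.76670/0.88716 = 0.86421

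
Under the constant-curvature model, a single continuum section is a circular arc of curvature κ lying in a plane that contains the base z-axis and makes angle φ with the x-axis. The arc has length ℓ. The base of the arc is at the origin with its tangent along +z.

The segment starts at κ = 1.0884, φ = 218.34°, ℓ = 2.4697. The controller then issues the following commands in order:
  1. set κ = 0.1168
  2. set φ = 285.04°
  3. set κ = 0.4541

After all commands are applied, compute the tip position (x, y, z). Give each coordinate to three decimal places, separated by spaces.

initial: κ=1.0884, φ=218.34°, ℓ=2.4697
cmd 1: set κ=0.1168 → (κ,φ,ℓ)=(0.1168,218.34°,2.4697) → tip=(-0.2775,-0.2194,2.4356)
cmd 2: set φ=285.04° → (κ,φ,ℓ)=(0.1168,285.04°,2.4697) → tip=(0.0918,-0.3416,2.4356)
cmd 3: set κ=0.4541 → (κ,φ,ℓ)=(0.4541,285.04°,2.4697) → tip=(0.3232,-1.2030,1.9836)

0.323 -1.203 1.984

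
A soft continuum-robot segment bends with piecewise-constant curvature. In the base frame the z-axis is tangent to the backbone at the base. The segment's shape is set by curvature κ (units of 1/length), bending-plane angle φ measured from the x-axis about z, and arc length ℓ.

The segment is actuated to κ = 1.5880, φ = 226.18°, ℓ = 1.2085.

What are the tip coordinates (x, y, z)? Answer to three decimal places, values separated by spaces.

-0.585 -0.609 0.592

θ = κ·ℓ = 1.5880 × 1.2085 = 1.91910 rad
ρ = (1 − cos θ)/κ = (1 − -0.34130)/1.5880 = 0.84465
z = sin θ / κ = 0.93995/1.5880 = 0.59191
x = ρ cos φ = 0.84465 × cos(226.18°) = -0.58483
y = ρ sin φ = 0.84465 × sin(226.18°) = -0.60943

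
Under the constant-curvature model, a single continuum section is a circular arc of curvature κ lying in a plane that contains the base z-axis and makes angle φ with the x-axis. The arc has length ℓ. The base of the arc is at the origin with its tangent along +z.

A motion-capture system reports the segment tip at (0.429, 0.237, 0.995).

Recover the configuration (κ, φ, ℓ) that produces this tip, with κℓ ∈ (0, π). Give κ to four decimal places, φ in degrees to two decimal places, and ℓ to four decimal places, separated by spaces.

ρ = √(x²+y²) = √(0.429² + 0.237²) = 0.49011
φ = atan2(y, x) mod 360° = atan2(0.237, 0.429) = 28.9183°
|p|² = ρ² + z² = 0.49011² + 0.995² = 1.23023
κ = 2ρ / |p|² = 2×0.49011 / 1.23023 = 0.79678
θ = 2·atan2(ρ, z) = 2·atan2(0.49011, 0.995) = 0.91538 rad
ℓ = θ/κ = 0.91538/0.79678 = 1.14885

0.7968 28.92 1.1489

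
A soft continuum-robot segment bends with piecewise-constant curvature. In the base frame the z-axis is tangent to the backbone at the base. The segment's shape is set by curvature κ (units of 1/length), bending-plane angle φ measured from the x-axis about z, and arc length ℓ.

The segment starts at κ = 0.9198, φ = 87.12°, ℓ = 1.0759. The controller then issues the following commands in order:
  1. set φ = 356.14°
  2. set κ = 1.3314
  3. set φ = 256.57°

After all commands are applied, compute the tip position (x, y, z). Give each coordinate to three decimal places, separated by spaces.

-0.150 -0.630 0.744

initial: κ=0.9198, φ=87.12°, ℓ=1.0759
cmd 1: set φ=356.14° → (κ,φ,ℓ)=(0.9198,356.14°,1.0759) → tip=(0.4892,-0.0330,0.9087)
cmd 2: set κ=1.3314 → (κ,φ,ℓ)=(1.3314,356.14°,1.0759) → tip=(0.6460,-0.0436,0.7439)
cmd 3: set φ=256.57° → (κ,φ,ℓ)=(1.3314,256.57°,1.0759) → tip=(-0.1504,-0.6298,0.7439)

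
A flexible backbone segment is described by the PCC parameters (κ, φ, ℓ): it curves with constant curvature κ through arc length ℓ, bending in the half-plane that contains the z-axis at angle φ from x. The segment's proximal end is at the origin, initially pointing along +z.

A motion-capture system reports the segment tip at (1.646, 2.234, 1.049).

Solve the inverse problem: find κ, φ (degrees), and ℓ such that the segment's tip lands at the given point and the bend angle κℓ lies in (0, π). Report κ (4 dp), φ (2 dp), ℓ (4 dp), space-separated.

ρ = √(x²+y²) = √(1.646² + 2.234²) = 2.77490
φ = atan2(y, x) mod 360° = atan2(2.234, 1.646) = 53.6174°
|p|² = ρ² + z² = 2.77490² + 1.049² = 8.80047
κ = 2ρ / |p|² = 2×2.77490 / 8.80047 = 0.63063
θ = 2·atan2(ρ, z) = 2·atan2(2.77490, 1.049) = 2.41874 rad
ℓ = θ/κ = 2.41874/0.63063 = 3.83546

0.6306 53.62 3.8355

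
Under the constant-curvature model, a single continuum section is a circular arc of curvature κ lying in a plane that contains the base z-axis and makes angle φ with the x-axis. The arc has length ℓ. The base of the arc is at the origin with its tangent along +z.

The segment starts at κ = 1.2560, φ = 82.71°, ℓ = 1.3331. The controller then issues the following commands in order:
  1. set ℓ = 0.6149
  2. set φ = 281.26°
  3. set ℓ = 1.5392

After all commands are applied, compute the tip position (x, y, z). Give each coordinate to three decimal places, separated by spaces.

0.211 -1.058 0.744

initial: κ=1.2560, φ=82.71°, ℓ=1.3331
cmd 1: set ℓ=0.6149 → (κ,φ,ℓ)=(1.2560,82.71°,0.6149) → tip=(0.0287,0.2241,0.5556)
cmd 2: set φ=281.26° → (κ,φ,ℓ)=(1.2560,281.26°,0.6149) → tip=(0.0441,-0.2215,0.5556)
cmd 3: set ℓ=1.5392 → (κ,φ,ℓ)=(1.2560,281.26°,1.5392) → tip=(0.2106,-1.0577,0.7445)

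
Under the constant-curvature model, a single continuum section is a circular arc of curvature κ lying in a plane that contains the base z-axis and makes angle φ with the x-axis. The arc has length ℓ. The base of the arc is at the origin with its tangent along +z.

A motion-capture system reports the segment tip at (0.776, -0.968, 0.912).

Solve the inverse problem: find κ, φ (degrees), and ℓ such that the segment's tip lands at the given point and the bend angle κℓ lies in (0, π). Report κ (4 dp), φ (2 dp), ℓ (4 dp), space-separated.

ρ = √(x²+y²) = √(0.776² + -0.968²) = 1.24064
φ = atan2(y, x) mod 360° = atan2(-0.968, 0.776) = 308.7175°
|p|² = ρ² + z² = 1.24064² + 0.912² = 2.37094
κ = 2ρ / |p|² = 2×1.24064 / 2.37094 = 1.04654
θ = 2·atan2(ρ, z) = 2·atan2(1.24064, 0.912) = 1.87380 rad
ℓ = θ/κ = 1.87380/1.04654 = 1.79047

1.0465 308.72 1.7905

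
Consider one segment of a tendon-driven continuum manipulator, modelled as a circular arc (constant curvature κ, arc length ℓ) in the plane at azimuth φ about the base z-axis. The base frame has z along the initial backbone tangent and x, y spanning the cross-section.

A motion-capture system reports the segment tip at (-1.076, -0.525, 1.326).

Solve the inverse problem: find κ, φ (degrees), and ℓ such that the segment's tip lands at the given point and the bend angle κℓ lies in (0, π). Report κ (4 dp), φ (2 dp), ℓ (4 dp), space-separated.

0.7502 206.01 1.9578

ρ = √(x²+y²) = √(-1.076² + -0.525²) = 1.19725
φ = atan2(y, x) mod 360° = atan2(-0.525, -1.076) = 206.0086°
|p|² = ρ² + z² = 1.19725² + 1.326² = 3.19168
κ = 2ρ / |p|² = 2×1.19725 / 3.19168 = 0.75023
θ = 2·atan2(ρ, z) = 2·atan2(1.19725, 1.326) = 1.46883 rad
ℓ = θ/κ = 1.46883/0.75023 = 1.95784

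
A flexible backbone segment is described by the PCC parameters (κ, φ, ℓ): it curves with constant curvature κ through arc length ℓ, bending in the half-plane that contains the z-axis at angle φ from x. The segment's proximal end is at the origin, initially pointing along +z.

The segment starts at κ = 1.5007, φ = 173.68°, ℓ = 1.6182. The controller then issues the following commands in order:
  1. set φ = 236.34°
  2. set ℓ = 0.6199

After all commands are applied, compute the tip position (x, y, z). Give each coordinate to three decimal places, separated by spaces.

initial: κ=1.5007, φ=173.68°, ℓ=1.6182
cmd 1: set φ=236.34° → (κ,φ,ℓ)=(1.5007,236.34°,1.6182) → tip=(-0.6487,-0.9741,0.4359)
cmd 2: set ℓ=0.6199 → (κ,φ,ℓ)=(1.5007,236.34°,0.6199) → tip=(-0.1486,-0.2232,0.5343)

-0.149 -0.223 0.534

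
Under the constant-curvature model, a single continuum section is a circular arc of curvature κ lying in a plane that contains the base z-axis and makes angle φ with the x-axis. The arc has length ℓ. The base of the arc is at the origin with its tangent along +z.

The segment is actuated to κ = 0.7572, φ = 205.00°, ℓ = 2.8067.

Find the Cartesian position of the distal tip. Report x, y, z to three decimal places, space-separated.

θ = κ·ℓ = 0.7572 × 2.8067 = 2.12523 rad
ρ = (1 − cos θ)/κ = (1 − -0.52646)/0.7572 = 2.01593
z = sin θ / κ = 0.85020/0.7572 = 1.12282
x = ρ cos φ = 2.01593 × cos(205.00°) = -1.82706
y = ρ sin φ = 2.01593 × sin(205.00°) = -0.85197

-1.827 -0.852 1.123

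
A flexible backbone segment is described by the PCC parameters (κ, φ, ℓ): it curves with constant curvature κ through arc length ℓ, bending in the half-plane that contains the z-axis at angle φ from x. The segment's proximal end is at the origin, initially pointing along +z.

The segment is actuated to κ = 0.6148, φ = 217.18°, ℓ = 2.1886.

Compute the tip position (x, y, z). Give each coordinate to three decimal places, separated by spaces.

θ = κ·ℓ = 0.6148 × 2.1886 = 1.34555 rad
ρ = (1 − cos θ)/κ = (1 − 0.22335)/0.6148 = 1.26326
z = sin θ / κ = 0.97474/0.6148 = 1.58546
x = ρ cos φ = 1.26326 × cos(217.18°) = -1.00649
y = ρ sin φ = 1.26326 × sin(217.18°) = -0.76342

-1.006 -0.763 1.585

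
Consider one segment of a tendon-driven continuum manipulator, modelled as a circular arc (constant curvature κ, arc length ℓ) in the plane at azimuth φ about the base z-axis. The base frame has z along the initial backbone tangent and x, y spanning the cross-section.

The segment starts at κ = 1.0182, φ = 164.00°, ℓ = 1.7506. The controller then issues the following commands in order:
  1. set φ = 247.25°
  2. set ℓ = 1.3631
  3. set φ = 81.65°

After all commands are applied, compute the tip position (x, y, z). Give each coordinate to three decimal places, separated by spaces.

initial: κ=1.0182, φ=164.00°, ℓ=1.7506
cmd 1: set φ=247.25° → (κ,φ,ℓ)=(1.0182,247.25°,1.7506) → tip=(-0.4596,-1.0960,0.9602)
cmd 2: set ℓ=1.3631 → (κ,φ,ℓ)=(1.0182,247.25°,1.3631) → tip=(-0.3107,-0.7410,0.9657)
cmd 3: set φ=81.65° → (κ,φ,ℓ)=(1.0182,81.65°,1.3631) → tip=(0.1167,0.7950,0.9657)

0.117 0.795 0.966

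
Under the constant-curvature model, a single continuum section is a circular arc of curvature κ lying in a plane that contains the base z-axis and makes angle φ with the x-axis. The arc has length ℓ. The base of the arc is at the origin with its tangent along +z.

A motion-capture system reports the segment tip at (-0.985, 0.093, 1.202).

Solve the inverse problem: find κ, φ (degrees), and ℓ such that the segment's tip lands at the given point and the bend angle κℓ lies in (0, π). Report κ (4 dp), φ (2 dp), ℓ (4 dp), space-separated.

0.8164 174.61 1.6870

ρ = √(x²+y²) = √(-0.985² + 0.093²) = 0.98938
φ = atan2(y, x) mod 360° = atan2(0.093, -0.985) = 174.6063°
|p|² = ρ² + z² = 0.98938² + 1.202² = 2.42368
κ = 2ρ / |p|² = 2×0.98938 / 2.42368 = 0.81643
θ = 2·atan2(ρ, z) = 2·atan2(0.98938, 1.202) = 1.37735 rad
ℓ = θ/κ = 1.37735/0.81643 = 1.68704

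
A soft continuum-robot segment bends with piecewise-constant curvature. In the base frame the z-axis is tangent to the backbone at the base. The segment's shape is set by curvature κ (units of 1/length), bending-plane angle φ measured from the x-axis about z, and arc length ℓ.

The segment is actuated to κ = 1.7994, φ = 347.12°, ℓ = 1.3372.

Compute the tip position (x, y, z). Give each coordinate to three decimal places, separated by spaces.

0.943 -0.216 0.373

θ = κ·ℓ = 1.7994 × 1.3372 = 2.40616 rad
ρ = (1 − cos θ)/κ = (1 − -0.74154)/1.7994 = 0.96784
z = sin θ / κ = 0.67091/1.7994 = 0.37285
x = ρ cos φ = 0.96784 × cos(347.12°) = 0.94349
y = ρ sin φ = 0.96784 × sin(347.12°) = -0.21574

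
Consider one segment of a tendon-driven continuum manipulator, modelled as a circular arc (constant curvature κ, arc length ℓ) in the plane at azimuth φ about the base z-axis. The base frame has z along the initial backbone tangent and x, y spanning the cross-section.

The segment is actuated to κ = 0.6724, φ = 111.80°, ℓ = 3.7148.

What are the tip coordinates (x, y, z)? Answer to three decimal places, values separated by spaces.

θ = κ·ℓ = 0.6724 × 3.7148 = 2.49783 rad
ρ = (1 − cos θ)/κ = (1 − -0.79984)/0.6724 = 2.67675
z = sin θ / κ = 0.60021/0.6724 = 0.89264
x = ρ cos φ = 2.67675 × cos(111.80°) = -0.99406
y = ρ sin φ = 2.67675 × sin(111.80°) = 2.48532

-0.994 2.485 0.893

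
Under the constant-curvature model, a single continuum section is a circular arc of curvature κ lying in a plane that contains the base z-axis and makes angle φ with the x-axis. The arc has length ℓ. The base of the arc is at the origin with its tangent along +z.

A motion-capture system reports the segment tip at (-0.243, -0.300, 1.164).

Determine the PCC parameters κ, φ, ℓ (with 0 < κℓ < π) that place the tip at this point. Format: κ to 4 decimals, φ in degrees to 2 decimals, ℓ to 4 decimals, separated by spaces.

ρ = √(x²+y²) = √(-0.243² + -0.300²) = 0.38607
φ = atan2(y, x) mod 360° = atan2(-0.300, -0.243) = 230.9925°
|p|² = ρ² + z² = 0.38607² + 1.164² = 1.50394
κ = 2ρ / |p|² = 2×0.38607 / 1.50394 = 0.51341
θ = 2·atan2(ρ, z) = 2·atan2(0.38607, 1.164) = 0.64051 rad
ℓ = θ/κ = 0.64051/0.51341 = 1.24757

0.5134 230.99 1.2476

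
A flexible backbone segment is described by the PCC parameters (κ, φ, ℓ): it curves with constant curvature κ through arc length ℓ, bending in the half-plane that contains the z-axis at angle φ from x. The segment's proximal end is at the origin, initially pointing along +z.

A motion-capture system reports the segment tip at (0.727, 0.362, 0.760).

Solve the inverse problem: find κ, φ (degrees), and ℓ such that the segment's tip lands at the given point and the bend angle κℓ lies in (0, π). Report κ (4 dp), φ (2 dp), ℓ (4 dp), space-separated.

ρ = √(x²+y²) = √(0.727² + 0.362²) = 0.81214
φ = atan2(y, x) mod 360° = atan2(0.362, 0.727) = 26.4704°
|p|² = ρ² + z² = 0.81214² + 0.760² = 1.23717
κ = 2ρ / |p|² = 2×0.81214 / 1.23717 = 1.31290
θ = 2·atan2(ρ, z) = 2·atan2(0.81214, 0.760) = 1.63710 rad
ℓ = θ/κ = 1.63710/1.31290 = 1.24694

1.3129 26.47 1.2469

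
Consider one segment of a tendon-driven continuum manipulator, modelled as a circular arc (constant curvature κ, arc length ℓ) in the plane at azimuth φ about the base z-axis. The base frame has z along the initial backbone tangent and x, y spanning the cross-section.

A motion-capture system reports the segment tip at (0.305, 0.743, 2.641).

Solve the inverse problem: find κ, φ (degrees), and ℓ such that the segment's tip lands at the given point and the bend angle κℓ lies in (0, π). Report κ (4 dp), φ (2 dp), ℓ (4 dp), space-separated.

ρ = √(x²+y²) = √(0.305² + 0.743²) = 0.80316
φ = atan2(y, x) mod 360° = atan2(0.743, 0.305) = 67.6819°
|p|² = ρ² + z² = 0.80316² + 2.641² = 7.61996
κ = 2ρ / |p|² = 2×0.80316 / 7.61996 = 0.21081
θ = 2·atan2(ρ, z) = 2·atan2(0.80316, 2.641) = 0.59045 rad
ℓ = θ/κ = 0.59045/0.21081 = 2.80094

0.2108 67.68 2.8009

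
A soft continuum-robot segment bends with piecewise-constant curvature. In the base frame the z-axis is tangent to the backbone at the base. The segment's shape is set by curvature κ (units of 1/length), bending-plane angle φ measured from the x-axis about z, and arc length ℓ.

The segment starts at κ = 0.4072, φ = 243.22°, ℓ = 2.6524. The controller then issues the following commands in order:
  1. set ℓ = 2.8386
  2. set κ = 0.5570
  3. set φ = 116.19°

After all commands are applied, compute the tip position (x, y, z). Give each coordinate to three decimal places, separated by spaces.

-0.801 1.628 1.795

initial: κ=0.4072, φ=243.22°, ℓ=2.6524
cmd 1: set ℓ=2.8386 → (κ,φ,ℓ)=(0.4072,243.22°,2.8386) → tip=(-0.6605,-1.3086,2.2474)
cmd 2: set κ=0.5570 → (κ,φ,ℓ)=(0.5570,243.22°,2.8386) → tip=(-0.8173,-1.6193,1.7952)
cmd 3: set φ=116.19° → (κ,φ,ℓ)=(0.5570,116.19°,2.8386) → tip=(-0.8005,1.6276,1.7952)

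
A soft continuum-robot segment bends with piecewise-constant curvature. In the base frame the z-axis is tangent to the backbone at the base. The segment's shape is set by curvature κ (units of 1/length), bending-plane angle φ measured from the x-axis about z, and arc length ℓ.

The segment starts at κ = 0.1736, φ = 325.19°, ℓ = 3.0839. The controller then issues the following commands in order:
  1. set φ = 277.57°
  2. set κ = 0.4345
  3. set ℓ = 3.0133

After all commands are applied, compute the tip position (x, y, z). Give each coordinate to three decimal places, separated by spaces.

initial: κ=0.1736, φ=325.19°, ℓ=3.0839
cmd 1: set φ=277.57° → (κ,φ,ℓ)=(0.1736,277.57°,3.0839) → tip=(0.1062,-0.7990,2.9387)
cmd 2: set κ=0.4345 → (κ,φ,ℓ)=(0.4345,277.57°,3.0839) → tip=(0.2338,-1.7595,2.2404)
cmd 3: set ℓ=3.0133 → (κ,φ,ℓ)=(0.4345,277.57°,3.0133) → tip=(0.2248,-1.6916,2.2232)

0.225 -1.692 2.223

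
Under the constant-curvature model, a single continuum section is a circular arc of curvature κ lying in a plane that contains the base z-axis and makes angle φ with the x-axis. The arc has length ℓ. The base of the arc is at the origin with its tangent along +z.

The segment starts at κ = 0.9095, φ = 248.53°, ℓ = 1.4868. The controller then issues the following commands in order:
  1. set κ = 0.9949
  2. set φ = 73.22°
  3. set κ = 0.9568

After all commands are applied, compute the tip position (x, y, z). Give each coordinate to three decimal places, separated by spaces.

0.257 0.853 1.034

initial: κ=0.9095, φ=248.53°, ℓ=1.4868
cmd 1: set κ=0.9949 → (κ,φ,ℓ)=(0.9949,248.53°,1.4868) → tip=(-0.3342,-0.8498,1.0009)
cmd 2: set φ=73.22° → (κ,φ,ℓ)=(0.9949,73.22°,1.4868) → tip=(0.2636,0.8743,1.0009)
cmd 3: set κ=0.9568 → (κ,φ,ℓ)=(0.9568,73.22°,1.4868) → tip=(0.2572,0.8529,1.0337)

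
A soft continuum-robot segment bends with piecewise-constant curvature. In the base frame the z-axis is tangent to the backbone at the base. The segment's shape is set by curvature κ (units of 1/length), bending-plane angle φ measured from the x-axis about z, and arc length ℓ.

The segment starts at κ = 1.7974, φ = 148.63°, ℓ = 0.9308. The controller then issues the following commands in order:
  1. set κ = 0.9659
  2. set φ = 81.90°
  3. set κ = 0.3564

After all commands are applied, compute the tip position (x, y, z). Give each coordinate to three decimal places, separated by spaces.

initial: κ=1.7974, φ=148.63°, ℓ=0.9308
cmd 1: set κ=0.9659 → (κ,φ,ℓ)=(0.9659,148.63°,0.9308) → tip=(-0.3338,0.2035,0.8104)
cmd 2: set φ=81.90° → (κ,φ,ℓ)=(0.9659,81.90°,0.9308) → tip=(0.0551,0.3871,0.8104)
cmd 3: set κ=0.3564 → (κ,φ,ℓ)=(0.3564,81.90°,0.9308) → tip=(0.0216,0.1515,0.9138)

0.022 0.151 0.914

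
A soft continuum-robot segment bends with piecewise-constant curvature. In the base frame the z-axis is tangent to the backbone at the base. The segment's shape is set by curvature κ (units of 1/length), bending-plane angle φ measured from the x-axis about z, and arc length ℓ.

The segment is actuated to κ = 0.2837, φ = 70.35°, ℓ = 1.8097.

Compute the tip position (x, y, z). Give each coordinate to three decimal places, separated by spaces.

θ = κ·ℓ = 0.2837 × 1.8097 = 0.51341 rad
ρ = (1 − cos θ)/κ = (1 − 0.87107)/0.2837 = 0.45445
z = sin θ / κ = 0.49115/0.2837 = 1.73124
x = ρ cos φ = 0.45445 × cos(70.35°) = 0.15282
y = ρ sin φ = 0.45445 × sin(70.35°) = 0.42798

0.153 0.428 1.731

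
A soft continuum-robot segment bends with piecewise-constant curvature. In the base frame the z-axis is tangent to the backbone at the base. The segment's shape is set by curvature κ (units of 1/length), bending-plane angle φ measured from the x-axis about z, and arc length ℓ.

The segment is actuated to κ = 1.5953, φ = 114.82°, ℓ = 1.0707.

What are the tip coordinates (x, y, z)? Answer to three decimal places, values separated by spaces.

-0.299 0.647 0.621

θ = κ·ℓ = 1.5953 × 1.0707 = 1.70809 rad
ρ = (1 − cos θ)/κ = (1 − -0.13686)/1.5953 = 0.71263
z = sin θ / κ = 0.99059/1.5953 = 0.62094
x = ρ cos φ = 0.71263 × cos(114.82°) = -0.29914
y = ρ sin φ = 0.71263 × sin(114.82°) = 0.64681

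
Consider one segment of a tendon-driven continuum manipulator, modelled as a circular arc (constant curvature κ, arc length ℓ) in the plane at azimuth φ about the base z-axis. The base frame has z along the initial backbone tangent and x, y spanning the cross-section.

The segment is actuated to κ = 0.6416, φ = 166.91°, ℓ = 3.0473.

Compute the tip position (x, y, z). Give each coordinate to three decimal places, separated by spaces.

θ = κ·ℓ = 0.6416 × 3.0473 = 1.95515 rad
ρ = (1 − cos θ)/κ = (1 − -0.37496)/0.6416 = 2.14301
z = sin θ / κ = 0.92704/0.6416 = 1.44489
x = ρ cos φ = 2.14301 × cos(166.91°) = -2.08733
y = ρ sin φ = 2.14301 × sin(166.91°) = 0.48535

-2.087 0.485 1.445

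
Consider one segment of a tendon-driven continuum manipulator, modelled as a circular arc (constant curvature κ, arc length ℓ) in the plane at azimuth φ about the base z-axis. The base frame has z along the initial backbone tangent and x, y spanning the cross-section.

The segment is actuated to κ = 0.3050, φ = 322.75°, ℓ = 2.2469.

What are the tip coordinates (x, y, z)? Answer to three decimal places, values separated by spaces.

0.589 -0.448 2.075

θ = κ·ℓ = 0.3050 × 2.2469 = 0.68530 rad
ρ = (1 − cos θ)/κ = (1 − 0.77423)/0.3050 = 0.74024
z = sin θ / κ = 0.63291/0.3050 = 2.07511
x = ρ cos φ = 0.74024 × cos(322.75°) = 0.58923
y = ρ sin φ = 0.74024 × sin(322.75°) = -0.44806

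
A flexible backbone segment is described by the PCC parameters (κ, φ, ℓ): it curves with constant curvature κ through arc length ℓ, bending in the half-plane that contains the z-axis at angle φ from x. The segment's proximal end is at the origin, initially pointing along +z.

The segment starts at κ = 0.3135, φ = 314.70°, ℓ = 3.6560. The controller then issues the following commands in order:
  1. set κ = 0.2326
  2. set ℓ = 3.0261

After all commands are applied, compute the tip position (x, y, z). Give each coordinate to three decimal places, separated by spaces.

0.719 -0.726 2.782

initial: κ=0.3135, φ=314.70°, ℓ=3.6560
cmd 1: set κ=0.2326 → (κ,φ,ℓ)=(0.2326,314.70°,3.6560) → tip=(1.0291,-1.0399,3.2310)
cmd 2: set ℓ=3.0261 → (κ,φ,ℓ)=(0.2326,314.70°,3.0261) → tip=(0.7187,-0.7263,2.7823)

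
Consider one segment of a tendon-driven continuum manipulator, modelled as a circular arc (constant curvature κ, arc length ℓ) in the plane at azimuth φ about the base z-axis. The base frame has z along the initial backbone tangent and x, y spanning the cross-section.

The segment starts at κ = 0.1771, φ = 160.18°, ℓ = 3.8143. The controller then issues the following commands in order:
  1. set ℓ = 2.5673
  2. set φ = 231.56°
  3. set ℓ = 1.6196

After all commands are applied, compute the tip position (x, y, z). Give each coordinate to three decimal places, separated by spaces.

-0.143 -0.181 1.597

initial: κ=0.1771, φ=160.18°, ℓ=3.8143
cmd 1: set ℓ=2.5673 → (κ,φ,ℓ)=(0.1771,160.18°,2.5673) → tip=(-0.5397,0.1945,2.4798)
cmd 2: set φ=231.56° → (κ,φ,ℓ)=(0.1771,231.56°,2.5673) → tip=(-0.3566,-0.4493,2.4798)
cmd 3: set ℓ=1.6196 → (κ,φ,ℓ)=(0.1771,231.56°,1.6196) → tip=(-0.1434,-0.1807,1.5975)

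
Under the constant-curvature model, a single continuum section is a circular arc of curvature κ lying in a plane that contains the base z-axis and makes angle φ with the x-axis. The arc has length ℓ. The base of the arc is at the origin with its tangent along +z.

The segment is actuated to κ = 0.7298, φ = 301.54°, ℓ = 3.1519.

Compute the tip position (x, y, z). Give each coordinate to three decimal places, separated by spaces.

1.194 -1.946 1.022

θ = κ·ℓ = 0.7298 × 3.1519 = 2.30026 rad
ρ = (1 − cos θ)/κ = (1 − -0.66647)/0.7298 = 2.28346
z = sin θ / κ = 0.74553/0.7298 = 1.02156
x = ρ cos φ = 2.28346 × cos(301.54°) = 1.19446
y = ρ sin φ = 2.28346 × sin(301.54°) = -1.94613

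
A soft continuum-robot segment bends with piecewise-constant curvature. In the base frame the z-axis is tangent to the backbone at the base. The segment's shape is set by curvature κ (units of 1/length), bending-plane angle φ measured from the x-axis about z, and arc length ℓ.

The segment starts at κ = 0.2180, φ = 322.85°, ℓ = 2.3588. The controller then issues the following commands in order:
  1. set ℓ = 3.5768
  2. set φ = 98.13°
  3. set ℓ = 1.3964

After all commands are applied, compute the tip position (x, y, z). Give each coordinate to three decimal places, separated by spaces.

initial: κ=0.2180, φ=322.85°, ℓ=2.3588
cmd 1: set ℓ=3.5768 → (κ,φ,ℓ)=(0.2180,322.85°,3.5768) → tip=(1.0563,-0.8003,3.2252)
cmd 2: set φ=98.13° → (κ,φ,ℓ)=(0.2180,98.13°,3.5768) → tip=(-0.1874,1.3119,3.2252)
cmd 3: set ℓ=1.3964 → (κ,φ,ℓ)=(0.2180,98.13°,1.3964) → tip=(-0.0298,0.2088,1.3749)

-0.030 0.209 1.375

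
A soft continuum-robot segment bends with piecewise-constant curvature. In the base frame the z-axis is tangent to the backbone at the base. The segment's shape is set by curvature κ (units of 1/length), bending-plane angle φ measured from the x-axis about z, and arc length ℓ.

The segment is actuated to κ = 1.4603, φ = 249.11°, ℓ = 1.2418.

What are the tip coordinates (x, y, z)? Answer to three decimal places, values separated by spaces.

-0.303 -0.793 0.665

θ = κ·ℓ = 1.4603 × 1.2418 = 1.81340 rad
ρ = (1 − cos θ)/κ = (1 − -0.24023)/1.4603 = 0.84930
z = sin θ / κ = 0.97072/1.4603 = 0.66474
x = ρ cos φ = 0.84930 × cos(249.11°) = -0.30284
y = ρ sin φ = 0.84930 × sin(249.11°) = -0.79347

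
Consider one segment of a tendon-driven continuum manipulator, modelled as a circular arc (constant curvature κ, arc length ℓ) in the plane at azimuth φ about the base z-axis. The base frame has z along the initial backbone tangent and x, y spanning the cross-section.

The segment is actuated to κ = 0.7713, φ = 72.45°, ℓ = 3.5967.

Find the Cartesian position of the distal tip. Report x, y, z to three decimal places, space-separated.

θ = κ·ℓ = 0.7713 × 3.5967 = 2.77413 rad
ρ = (1 − cos θ)/κ = (1 − -0.93324)/0.7713 = 2.50647
z = sin θ / κ = 0.35924/0.7713 = 0.46576
x = ρ cos φ = 2.50647 × cos(72.45°) = 0.75580
y = ρ sin φ = 2.50647 × sin(72.45°) = 2.38981

0.756 2.390 0.466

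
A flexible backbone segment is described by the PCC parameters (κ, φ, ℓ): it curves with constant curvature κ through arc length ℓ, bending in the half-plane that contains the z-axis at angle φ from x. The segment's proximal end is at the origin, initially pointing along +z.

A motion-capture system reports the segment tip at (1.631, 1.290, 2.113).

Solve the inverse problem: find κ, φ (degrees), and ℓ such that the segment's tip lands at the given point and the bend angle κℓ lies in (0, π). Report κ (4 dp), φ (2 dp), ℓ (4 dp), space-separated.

ρ = √(x²+y²) = √(1.631² + 1.290²) = 2.07949
φ = atan2(y, x) mod 360° = atan2(1.290, 1.631) = 38.3414°
|p|² = ρ² + z² = 2.07949² + 2.113² = 8.78903
κ = 2ρ / |p|² = 2×2.07949 / 8.78903 = 0.47320
θ = 2·atan2(ρ, z) = 2·atan2(2.07949, 2.113) = 1.55481 rad
ℓ = θ/κ = 1.55481/0.47320 = 3.28573

0.4732 38.34 3.2857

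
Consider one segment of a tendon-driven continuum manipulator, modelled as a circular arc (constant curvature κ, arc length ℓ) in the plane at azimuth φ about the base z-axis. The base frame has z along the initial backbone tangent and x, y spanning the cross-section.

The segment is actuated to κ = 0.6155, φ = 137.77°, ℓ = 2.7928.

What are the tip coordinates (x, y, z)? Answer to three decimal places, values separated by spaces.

θ = κ·ℓ = 0.6155 × 2.7928 = 1.71897 rad
ρ = (1 − cos θ)/κ = (1 − -0.14763)/0.6155 = 1.86455
z = sin θ / κ = 0.98904/0.6155 = 1.60689
x = ρ cos φ = 1.86455 × cos(137.77°) = -1.38061
y = ρ sin φ = 1.86455 × sin(137.77°) = 1.25318

-1.381 1.253 1.607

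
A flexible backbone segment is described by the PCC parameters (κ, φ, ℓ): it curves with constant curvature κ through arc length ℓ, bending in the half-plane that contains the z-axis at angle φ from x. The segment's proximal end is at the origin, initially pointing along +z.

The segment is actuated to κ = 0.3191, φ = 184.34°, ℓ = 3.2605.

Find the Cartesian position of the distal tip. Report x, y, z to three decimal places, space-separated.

θ = κ·ℓ = 0.3191 × 3.2605 = 1.04043 rad
ρ = (1 − cos θ)/κ = (1 − 0.50585)/0.3191 = 1.54856
z = sin θ / κ = 0.86262/0.3191 = 2.70329
x = ρ cos φ = 1.54856 × cos(184.34°) = -1.54412
y = ρ sin φ = 1.54856 × sin(184.34°) = -0.11719

-1.544 -0.117 2.703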